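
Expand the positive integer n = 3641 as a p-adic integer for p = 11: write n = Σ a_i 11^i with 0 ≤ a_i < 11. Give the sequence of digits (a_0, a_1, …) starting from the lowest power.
(a_0, a_1, …) = (0, 1, 8, 2)

Repeated division by 11 gives the digits low-to-high: 3641 = 1·11^1 + 8·11^2 + 2·11^3. Digit sequence: (0, 1, 8, 2).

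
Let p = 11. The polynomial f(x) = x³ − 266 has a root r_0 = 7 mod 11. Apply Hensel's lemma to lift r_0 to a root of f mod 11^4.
r_3 = 5947 (mod 14641)

Hensel: r_{i+1} = r_i − f(r_i)/f′(r_i) mod 11^{i+2}, where f′(x) = 3x². Iterate:
  r_0 = 7 (mod 11)
  r_1 = 18 (mod 121)
  r_2 = 623 (mod 1331)
  r_3 = 5947 (mod 14641)
Final: r = 5947 with f(r) ≡ 0 mod 11^4.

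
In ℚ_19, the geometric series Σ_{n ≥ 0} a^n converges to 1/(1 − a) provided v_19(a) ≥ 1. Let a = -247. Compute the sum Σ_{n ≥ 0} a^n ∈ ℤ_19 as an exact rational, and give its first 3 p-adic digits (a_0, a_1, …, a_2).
Σ a^n = 1/(1 − a) = 1/248;  first 3 digits = (1, 6, 16)

v_19(a) = 1 ≥ 1, so the series converges in ℤ_19 to 1/(1 − a) = 1/(1 − (-247)) = 1/248. Expand this rational in ℤ_19: compute digits iteratively via d_i = x_i mod 19, x_{i+1} = (x_i − d_i)/19. The first 3 digits are (1, 6, 16).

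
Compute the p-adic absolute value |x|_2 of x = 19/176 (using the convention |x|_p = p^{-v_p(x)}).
|19/176|_2 = 16

Step 1 — compute v_2(x) by factoring powers of 2 out of the numerator and denominator: v_2(19/176) = -4. Step 2 — apply |x|_p = p^{-v_p(x)} = 2^{4} = 16.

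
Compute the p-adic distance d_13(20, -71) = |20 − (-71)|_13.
d_13(20, -71) = 1/13

Step 1 — x − y = 20 − (-71) = 91. Step 2 — v_13(91) = 1 (factor: 91 = (13^1 · 7); the sign does not affect v_p). Step 3 — |x − y|_13 = 13^{-1} = 1/13.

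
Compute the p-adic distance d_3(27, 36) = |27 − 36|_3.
d_3(27, 36) = 1/9

Step 1 — x − y = 27 − 36 = -9. Step 2 — v_3(-9) = 2 (factor: -9 = −(3^2 · 1); the sign does not affect v_p). Step 3 — |x − y|_3 = 3^{-2} = 1/9.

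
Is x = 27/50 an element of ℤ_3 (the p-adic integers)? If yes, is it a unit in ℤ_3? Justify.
x ∈ ℤ_3 but not a unit; v_3(x) = 3 > 0

ℤ_3 = {x ∈ ℚ_3 : v_3(x) ≥ 0} and ℤ_3^× = {x ∈ ℤ_3 : v_3(x) = 0}. Here v_3(27/50) = v_3(num) − v_3(den) = 3; compare against these criteria.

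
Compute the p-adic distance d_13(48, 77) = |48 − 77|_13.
d_13(48, 77) = 1

Step 1 — x − y = 48 − 77 = -29. Step 2 — v_13(-29) = 0 (factor: -29 = −(13^0 · 29); the sign does not affect v_p). Step 3 — |x − y|_13 = 13^{0} = 1.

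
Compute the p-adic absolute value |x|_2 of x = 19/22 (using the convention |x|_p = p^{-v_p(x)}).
|19/22|_2 = 2

Step 1 — compute v_2(x) by factoring powers of 2 out of the numerator and denominator: v_2(19/22) = -1. Step 2 — apply |x|_p = p^{-v_p(x)} = 2^{1} = 2.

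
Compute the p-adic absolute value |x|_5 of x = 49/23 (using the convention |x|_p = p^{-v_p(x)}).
|49/23|_5 = 1

Step 1 — compute v_5(x) by factoring powers of 5 out of the numerator and denominator: v_5(49/23) = 0. Step 2 — apply |x|_p = p^{-v_p(x)} = 5^{0} = 1.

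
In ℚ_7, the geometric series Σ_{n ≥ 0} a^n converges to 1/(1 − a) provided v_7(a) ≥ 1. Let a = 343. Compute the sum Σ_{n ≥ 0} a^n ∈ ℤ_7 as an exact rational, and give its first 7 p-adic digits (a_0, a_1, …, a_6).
Σ a^n = 1/(1 − a) = -1/342;  first 7 digits = (1, 0, 0, 1, 0, 0, 1)

v_7(a) = 3 ≥ 1, so the series converges in ℤ_7 to 1/(1 − a) = 1/(1 − 343) = -1/342. Expand this rational in ℤ_7: compute digits iteratively via d_i = x_i mod 7, x_{i+1} = (x_i − d_i)/7. The first 7 digits are (1, 0, 0, 1, 0, 0, 1).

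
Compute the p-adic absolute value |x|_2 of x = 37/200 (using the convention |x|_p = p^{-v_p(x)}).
|37/200|_2 = 8

Step 1 — compute v_2(x) by factoring powers of 2 out of the numerator and denominator: v_2(37/200) = -3. Step 2 — apply |x|_p = p^{-v_p(x)} = 2^{3} = 8.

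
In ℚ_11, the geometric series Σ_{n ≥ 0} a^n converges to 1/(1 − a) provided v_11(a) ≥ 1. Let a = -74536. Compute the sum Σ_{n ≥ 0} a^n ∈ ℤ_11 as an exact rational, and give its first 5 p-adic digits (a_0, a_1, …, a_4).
Σ a^n = 1/(1 − a) = 1/74537;  first 5 digits = (1, 0, 0, 10, 5)

v_11(a) = 3 ≥ 1, so the series converges in ℤ_11 to 1/(1 − a) = 1/(1 − (-74536)) = 1/74537. Expand this rational in ℤ_11: compute digits iteratively via d_i = x_i mod 11, x_{i+1} = (x_i − d_i)/11. The first 5 digits are (1, 0, 0, 10, 5).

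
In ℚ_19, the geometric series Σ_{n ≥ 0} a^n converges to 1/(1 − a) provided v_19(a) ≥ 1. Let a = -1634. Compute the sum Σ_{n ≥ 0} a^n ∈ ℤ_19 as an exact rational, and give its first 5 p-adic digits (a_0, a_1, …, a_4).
Σ a^n = 1/(1 − a) = 1/1635;  first 5 digits = (1, 9, 0, 16, 8)

v_19(a) = 1 ≥ 1, so the series converges in ℤ_19 to 1/(1 − a) = 1/(1 − (-1634)) = 1/1635. Expand this rational in ℤ_19: compute digits iteratively via d_i = x_i mod 19, x_{i+1} = (x_i − d_i)/19. The first 5 digits are (1, 9, 0, 16, 8).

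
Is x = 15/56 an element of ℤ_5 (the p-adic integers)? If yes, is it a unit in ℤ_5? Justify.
x ∈ ℤ_5 but not a unit; v_5(x) = 1 > 0

ℤ_5 = {x ∈ ℚ_5 : v_5(x) ≥ 0} and ℤ_5^× = {x ∈ ℤ_5 : v_5(x) = 0}. Here v_5(15/56) = v_5(num) − v_5(den) = 1; compare against these criteria.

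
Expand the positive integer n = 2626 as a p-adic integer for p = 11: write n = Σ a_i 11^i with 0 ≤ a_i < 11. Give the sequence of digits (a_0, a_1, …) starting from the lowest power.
(a_0, a_1, …) = (8, 7, 10, 1)

Repeated division by 11 gives the digits low-to-high: 2626 = 8 + 7·11^1 + 10·11^2 + 1·11^3. Digit sequence: (8, 7, 10, 1).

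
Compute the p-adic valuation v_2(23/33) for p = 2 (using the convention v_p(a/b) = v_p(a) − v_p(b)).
v_2(23/33) = 0

Factor powers of 2 from the numerator and denominator of the reduced fraction: 23 = 2^0 · 23 and 33 = 2^0 · 33. Apply v_p(a/b) = v_p(a) − v_p(b): v_2(23/33) = 0 − 0 = 0.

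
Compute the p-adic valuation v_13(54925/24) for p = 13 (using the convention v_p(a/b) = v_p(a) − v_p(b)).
v_13(54925/24) = 3

Factor powers of 13 from the numerator and denominator of the reduced fraction: 54925 = 13^3 · 25 and 24 = 13^0 · 24. Apply v_p(a/b) = v_p(a) − v_p(b): v_13(54925/24) = 3 − 0 = 3.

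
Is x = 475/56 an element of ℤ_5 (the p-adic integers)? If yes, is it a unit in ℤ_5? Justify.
x ∈ ℤ_5 but not a unit; v_5(x) = 2 > 0

ℤ_5 = {x ∈ ℚ_5 : v_5(x) ≥ 0} and ℤ_5^× = {x ∈ ℤ_5 : v_5(x) = 0}. Here v_5(475/56) = v_5(num) − v_5(den) = 2; compare against these criteria.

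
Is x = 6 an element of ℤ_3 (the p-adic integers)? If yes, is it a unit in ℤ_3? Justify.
x ∈ ℤ_3 but not a unit; v_3(x) = 1 > 0

ℤ_3 = {x ∈ ℚ_3 : v_3(x) ≥ 0} and ℤ_3^× = {x ∈ ℤ_3 : v_3(x) = 0}. Here v_3(6) = v_3(num) − v_3(den) = 1; compare against these criteria.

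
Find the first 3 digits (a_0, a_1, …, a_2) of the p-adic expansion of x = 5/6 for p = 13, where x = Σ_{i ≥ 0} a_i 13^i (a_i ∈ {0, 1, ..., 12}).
(a_0, …, a_2) = (3, 2, 2)

v_13(5/6) = 0 (numerator and denominator both coprime to 13), so x ∈ ℤ_13^×. Compute digits iteratively via a_i = x_i mod 13, x_{i+1} = (x_i − a_i)/13, with x_0 = x:
  x_0 = 5/6;  a_0 = 3;  x_1 = (x_0 − 3)/13 = -1/6
  x_1 = -1/6;  a_1 = 2;  x_2 = (x_1 − 2)/13 = -1/6
  x_2 = -1/6;  a_2 = 2;  x_3 = (x_2 − 2)/13 = -1/6
Digits: (3, 2, 2).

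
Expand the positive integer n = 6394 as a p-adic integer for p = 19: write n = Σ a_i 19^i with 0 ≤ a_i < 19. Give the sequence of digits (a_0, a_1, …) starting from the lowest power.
(a_0, a_1, …) = (10, 13, 17)

Repeated division by 19 gives the digits low-to-high: 6394 = 10 + 13·19^1 + 17·19^2. Digit sequence: (10, 13, 17).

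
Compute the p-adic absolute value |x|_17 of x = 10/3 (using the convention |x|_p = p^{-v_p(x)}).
|10/3|_17 = 1

Step 1 — compute v_17(x) by factoring powers of 17 out of the numerator and denominator: v_17(10/3) = 0. Step 2 — apply |x|_p = p^{-v_p(x)} = 17^{0} = 1.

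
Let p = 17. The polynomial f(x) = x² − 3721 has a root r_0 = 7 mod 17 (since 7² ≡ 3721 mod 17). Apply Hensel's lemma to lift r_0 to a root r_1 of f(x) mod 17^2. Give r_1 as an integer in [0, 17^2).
r_1 = 228 (mod 289)

Hensel's recurrence: r_{i+1} = r_i − f(r_i)·(f′(r_i))^{-1} mod 17^{i+2}, with f′(x) = 2x. Iterate:
  r_0 = 7 (mod 17)
  r_1 = 228 (mod 289)
Final: r_1 = 228, and one checks f(r_1) ≡ 0 mod 17^2.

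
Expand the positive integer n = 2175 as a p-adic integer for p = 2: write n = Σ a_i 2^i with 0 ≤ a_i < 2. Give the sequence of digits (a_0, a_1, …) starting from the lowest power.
(a_0, a_1, …) = (1, 1, 1, 1, 1, 1, 1, 0, 0, 0, 0, 1)

Repeated division by 2 gives the digits low-to-high: 2175 = 1 + 1·2^1 + 1·2^2 + 1·2^3 + 1·2^4 + 1·2^5 + 1·2^6 + 1·2^11. Digit sequence: (1, 1, 1, 1, 1, 1, 1, 0, 0, 0, 0, 1).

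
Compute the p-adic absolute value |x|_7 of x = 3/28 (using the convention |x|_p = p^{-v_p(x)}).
|3/28|_7 = 7

Step 1 — compute v_7(x) by factoring powers of 7 out of the numerator and denominator: v_7(3/28) = -1. Step 2 — apply |x|_p = p^{-v_p(x)} = 7^{1} = 7.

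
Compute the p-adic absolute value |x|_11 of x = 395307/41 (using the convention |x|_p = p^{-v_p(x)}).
|395307/41|_11 = 1/14641

Step 1 — compute v_11(x) by factoring powers of 11 out of the numerator and denominator: v_11(395307/41) = 4. Step 2 — apply |x|_p = p^{-v_p(x)} = 11^{-4} = 1/14641.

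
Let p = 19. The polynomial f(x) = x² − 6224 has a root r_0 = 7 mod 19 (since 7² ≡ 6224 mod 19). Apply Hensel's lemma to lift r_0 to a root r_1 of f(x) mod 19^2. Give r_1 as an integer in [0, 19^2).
r_1 = 216 (mod 361)

Hensel's recurrence: r_{i+1} = r_i − f(r_i)·(f′(r_i))^{-1} mod 19^{i+2}, with f′(x) = 2x. Iterate:
  r_0 = 7 (mod 19)
  r_1 = 216 (mod 361)
Final: r_1 = 216, and one checks f(r_1) ≡ 0 mod 19^2.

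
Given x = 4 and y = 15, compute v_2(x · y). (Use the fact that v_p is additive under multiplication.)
v_2(60) = 2

v_p(x) = 2 (factor: 4 = 2^2 · 1); v_p(y) = 0 (factor: 15 = 2^0 · 15). Additivity: v_p(xy) = v_p(x) + v_p(y) = 2 + 0 = 2. (Direct check: xy = 60 = 2^2 · (15).)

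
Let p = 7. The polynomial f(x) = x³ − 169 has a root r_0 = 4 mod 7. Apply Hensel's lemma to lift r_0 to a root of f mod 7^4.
r_3 = 1516 (mod 2401)

Hensel: r_{i+1} = r_i − f(r_i)/f′(r_i) mod 7^{i+2}, where f′(x) = 3x². Iterate:
  r_0 = 4 (mod 7)
  r_1 = 46 (mod 49)
  r_2 = 144 (mod 343)
  r_3 = 1516 (mod 2401)
Final: r = 1516 with f(r) ≡ 0 mod 7^4.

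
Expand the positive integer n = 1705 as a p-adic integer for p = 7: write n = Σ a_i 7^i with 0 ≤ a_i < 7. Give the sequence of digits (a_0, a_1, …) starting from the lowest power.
(a_0, a_1, …) = (4, 5, 6, 4)

Repeated division by 7 gives the digits low-to-high: 1705 = 4 + 5·7^1 + 6·7^2 + 4·7^3. Digit sequence: (4, 5, 6, 4).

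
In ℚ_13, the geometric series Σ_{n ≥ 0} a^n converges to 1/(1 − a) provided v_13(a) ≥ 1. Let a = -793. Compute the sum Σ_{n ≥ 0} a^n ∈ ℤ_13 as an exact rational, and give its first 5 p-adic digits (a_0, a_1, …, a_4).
Σ a^n = 1/(1 − a) = 1/794;  first 5 digits = (1, 4, 11, 11, 3)

v_13(a) = 1 ≥ 1, so the series converges in ℤ_13 to 1/(1 − a) = 1/(1 − (-793)) = 1/794. Expand this rational in ℤ_13: compute digits iteratively via d_i = x_i mod 13, x_{i+1} = (x_i − d_i)/13. The first 5 digits are (1, 4, 11, 11, 3).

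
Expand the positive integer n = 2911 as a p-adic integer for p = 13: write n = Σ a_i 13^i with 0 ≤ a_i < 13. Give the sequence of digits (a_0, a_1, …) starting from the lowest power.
(a_0, a_1, …) = (12, 2, 4, 1)

Repeated division by 13 gives the digits low-to-high: 2911 = 12 + 2·13^1 + 4·13^2 + 1·13^3. Digit sequence: (12, 2, 4, 1).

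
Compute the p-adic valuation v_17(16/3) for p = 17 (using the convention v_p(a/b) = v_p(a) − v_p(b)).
v_17(16/3) = 0

Factor powers of 17 from the numerator and denominator of the reduced fraction: 16 = 17^0 · 16 and 3 = 17^0 · 3. Apply v_p(a/b) = v_p(a) − v_p(b): v_17(16/3) = 0 − 0 = 0.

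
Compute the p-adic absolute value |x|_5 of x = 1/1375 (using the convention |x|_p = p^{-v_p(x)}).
|1/1375|_5 = 125

Step 1 — compute v_5(x) by factoring powers of 5 out of the numerator and denominator: v_5(1/1375) = -3. Step 2 — apply |x|_p = p^{-v_p(x)} = 5^{3} = 125.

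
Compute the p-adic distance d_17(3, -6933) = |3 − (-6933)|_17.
d_17(3, -6933) = 1/289

Step 1 — x − y = 3 − (-6933) = 6936. Step 2 — v_17(6936) = 2 (factor: 6936 = (17^2 · 24); the sign does not affect v_p). Step 3 — |x − y|_17 = 17^{-2} = 1/289.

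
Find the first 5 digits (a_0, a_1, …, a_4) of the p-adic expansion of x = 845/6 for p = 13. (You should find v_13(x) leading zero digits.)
(a_0, …, a_4) = (0, 0, 3, 2, 2)

v_13(845/6) = 2, so a_0 = ... = a_1 = 0. Factor out: x = 13^2 · u with u = 5/6 a unit in ℤ_13. Expand u iteratively via a_{v+i} = u_i mod 13, u_{i+1} = (u_i − a_{v+i})/13:
  u_0 = 5/6;  a_2 = 3;  u_1 = (u_0 − 3)/13 = -1/6
  u_1 = -1/6;  a_3 = 2;  u_2 = (u_1 − 2)/13 = -1/6
  u_2 = -1/6;  a_4 = 2;  u_3 = (u_2 − 2)/13 = -1/6
Digits: (0, 0, 3, 2, 2).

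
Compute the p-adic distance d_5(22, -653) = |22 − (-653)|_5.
d_5(22, -653) = 1/25

Step 1 — x − y = 22 − (-653) = 675. Step 2 — v_5(675) = 2 (factor: 675 = (5^2 · 27); the sign does not affect v_p). Step 3 — |x − y|_5 = 5^{-2} = 1/25.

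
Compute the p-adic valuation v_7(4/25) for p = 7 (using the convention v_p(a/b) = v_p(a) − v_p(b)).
v_7(4/25) = 0

Factor powers of 7 from the numerator and denominator of the reduced fraction: 4 = 7^0 · 4 and 25 = 7^0 · 25. Apply v_p(a/b) = v_p(a) − v_p(b): v_7(4/25) = 0 − 0 = 0.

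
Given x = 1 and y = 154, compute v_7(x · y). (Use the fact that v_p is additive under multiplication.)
v_7(154) = 1

v_p(x) = 0 (factor: 1 = 7^0 · 1); v_p(y) = 1 (factor: 154 = 7^1 · 22). Additivity: v_p(xy) = v_p(x) + v_p(y) = 0 + 1 = 1. (Direct check: xy = 154 = 7^1 · (22).)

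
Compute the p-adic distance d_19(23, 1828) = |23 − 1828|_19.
d_19(23, 1828) = 1/361

Step 1 — x − y = 23 − 1828 = -1805. Step 2 — v_19(-1805) = 2 (factor: -1805 = −(19^2 · 5); the sign does not affect v_p). Step 3 — |x − y|_19 = 19^{-2} = 1/361.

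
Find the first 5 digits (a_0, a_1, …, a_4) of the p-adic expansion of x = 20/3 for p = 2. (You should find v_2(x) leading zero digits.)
(a_0, …, a_4) = (0, 0, 1, 1, 1)

v_2(20/3) = 2, so a_0 = ... = a_1 = 0. Factor out: x = 2^2 · u with u = 5/3 a unit in ℤ_2. Expand u iteratively via a_{v+i} = u_i mod 2, u_{i+1} = (u_i − a_{v+i})/2:
  u_0 = 5/3;  a_2 = 1;  u_1 = (u_0 − 1)/2 = 1/3
  u_1 = 1/3;  a_3 = 1;  u_2 = (u_1 − 1)/2 = -1/3
  u_2 = -1/3;  a_4 = 1;  u_3 = (u_2 − 1)/2 = -2/3
Digits: (0, 0, 1, 1, 1).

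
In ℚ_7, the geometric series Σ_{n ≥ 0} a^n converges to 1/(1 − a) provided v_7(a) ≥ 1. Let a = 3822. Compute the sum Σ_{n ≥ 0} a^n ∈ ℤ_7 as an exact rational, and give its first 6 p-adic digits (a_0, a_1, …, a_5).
Σ a^n = 1/(1 − a) = -1/3821;  first 6 digits = (1, 0, 1, 4, 2, 1)

v_7(a) = 2 ≥ 1, so the series converges in ℤ_7 to 1/(1 − a) = 1/(1 − 3822) = -1/3821. Expand this rational in ℤ_7: compute digits iteratively via d_i = x_i mod 7, x_{i+1} = (x_i − d_i)/7. The first 6 digits are (1, 0, 1, 4, 2, 1).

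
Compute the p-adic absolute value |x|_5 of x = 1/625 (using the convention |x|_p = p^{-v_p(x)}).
|1/625|_5 = 625

Step 1 — compute v_5(x) by factoring powers of 5 out of the numerator and denominator: v_5(1/625) = -4. Step 2 — apply |x|_p = p^{-v_p(x)} = 5^{4} = 625.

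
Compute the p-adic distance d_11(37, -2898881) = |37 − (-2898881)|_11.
d_11(37, -2898881) = 1/161051

Step 1 — x − y = 37 − (-2898881) = 2898918. Step 2 — v_11(2898918) = 5 (factor: 2898918 = (11^5 · 18); the sign does not affect v_p). Step 3 — |x − y|_11 = 11^{-5} = 1/161051.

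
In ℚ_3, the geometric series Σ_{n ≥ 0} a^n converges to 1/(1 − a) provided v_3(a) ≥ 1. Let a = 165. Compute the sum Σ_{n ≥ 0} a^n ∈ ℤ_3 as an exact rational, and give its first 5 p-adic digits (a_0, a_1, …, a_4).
Σ a^n = 1/(1 − a) = -1/164;  first 5 digits = (1, 1, 1, 1, 0)

v_3(a) = 1 ≥ 1, so the series converges in ℤ_3 to 1/(1 − a) = 1/(1 − 165) = -1/164. Expand this rational in ℤ_3: compute digits iteratively via d_i = x_i mod 3, x_{i+1} = (x_i − d_i)/3. The first 5 digits are (1, 1, 1, 1, 0).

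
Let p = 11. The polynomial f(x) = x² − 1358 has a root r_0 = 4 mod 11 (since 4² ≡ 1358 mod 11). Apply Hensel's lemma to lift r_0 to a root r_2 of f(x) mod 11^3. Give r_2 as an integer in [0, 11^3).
r_2 = 928 (mod 1331)

Hensel's recurrence: r_{i+1} = r_i − f(r_i)·(f′(r_i))^{-1} mod 11^{i+2}, with f′(x) = 2x. Iterate:
  r_0 = 4 (mod 11)
  r_1 = 81 (mod 121)
  r_2 = 928 (mod 1331)
Final: r_2 = 928, and one checks f(r_2) ≡ 0 mod 11^3.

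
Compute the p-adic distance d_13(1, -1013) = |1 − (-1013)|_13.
d_13(1, -1013) = 1/169

Step 1 — x − y = 1 − (-1013) = 1014. Step 2 — v_13(1014) = 2 (factor: 1014 = (13^2 · 6); the sign does not affect v_p). Step 3 — |x − y|_13 = 13^{-2} = 1/169.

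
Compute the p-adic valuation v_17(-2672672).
v_17(-2672672) = 4

v_17(n) is the largest exponent k such that 17^k divides n. Factor out: -2672672 = -17^4 · 32. (Sign doesn't affect v_p.) So v_17(-2672672) = 4.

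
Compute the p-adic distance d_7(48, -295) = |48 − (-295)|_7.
d_7(48, -295) = 1/343

Step 1 — x − y = 48 − (-295) = 343. Step 2 — v_7(343) = 3 (factor: 343 = (7^3 · 1); the sign does not affect v_p). Step 3 — |x − y|_7 = 7^{-3} = 1/343.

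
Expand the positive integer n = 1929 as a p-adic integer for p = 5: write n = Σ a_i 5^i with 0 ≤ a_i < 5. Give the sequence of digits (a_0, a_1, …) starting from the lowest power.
(a_0, a_1, …) = (4, 0, 2, 0, 3)

Repeated division by 5 gives the digits low-to-high: 1929 = 4 + 2·5^2 + 3·5^4. Digit sequence: (4, 0, 2, 0, 3).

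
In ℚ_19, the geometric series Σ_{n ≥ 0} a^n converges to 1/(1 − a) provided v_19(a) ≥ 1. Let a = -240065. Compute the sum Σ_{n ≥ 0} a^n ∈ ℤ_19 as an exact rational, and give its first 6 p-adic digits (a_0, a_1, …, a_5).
Σ a^n = 1/(1 − a) = 1/240066;  first 6 digits = (1, 0, 0, 3, 17, 18)

v_19(a) = 3 ≥ 1, so the series converges in ℤ_19 to 1/(1 − a) = 1/(1 − (-240065)) = 1/240066. Expand this rational in ℤ_19: compute digits iteratively via d_i = x_i mod 19, x_{i+1} = (x_i − d_i)/19. The first 6 digits are (1, 0, 0, 3, 17, 18).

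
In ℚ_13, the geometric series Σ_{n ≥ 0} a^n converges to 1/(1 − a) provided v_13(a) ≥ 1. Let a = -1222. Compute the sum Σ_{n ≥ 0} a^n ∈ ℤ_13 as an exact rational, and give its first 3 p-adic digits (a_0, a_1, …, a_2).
Σ a^n = 1/(1 − a) = 1/1223;  first 3 digits = (1, 10, 1)

v_13(a) = 1 ≥ 1, so the series converges in ℤ_13 to 1/(1 − a) = 1/(1 − (-1222)) = 1/1223. Expand this rational in ℤ_13: compute digits iteratively via d_i = x_i mod 13, x_{i+1} = (x_i − d_i)/13. The first 3 digits are (1, 10, 1).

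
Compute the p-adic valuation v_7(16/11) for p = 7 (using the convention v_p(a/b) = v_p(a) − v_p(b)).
v_7(16/11) = 0

Factor powers of 7 from the numerator and denominator of the reduced fraction: 16 = 7^0 · 16 and 11 = 7^0 · 11. Apply v_p(a/b) = v_p(a) − v_p(b): v_7(16/11) = 0 − 0 = 0.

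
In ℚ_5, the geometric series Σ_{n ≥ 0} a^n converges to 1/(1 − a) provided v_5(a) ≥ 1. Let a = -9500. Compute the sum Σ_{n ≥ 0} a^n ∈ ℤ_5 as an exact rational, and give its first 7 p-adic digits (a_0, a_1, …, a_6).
Σ a^n = 1/(1 − a) = 1/9501;  first 7 digits = (1, 0, 0, 4, 4, 1, 0)

v_5(a) = 3 ≥ 1, so the series converges in ℤ_5 to 1/(1 − a) = 1/(1 − (-9500)) = 1/9501. Expand this rational in ℤ_5: compute digits iteratively via d_i = x_i mod 5, x_{i+1} = (x_i − d_i)/5. The first 7 digits are (1, 0, 0, 4, 4, 1, 0).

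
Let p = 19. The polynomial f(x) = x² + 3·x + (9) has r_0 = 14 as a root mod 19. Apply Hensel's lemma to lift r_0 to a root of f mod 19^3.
r_2 = 5258 (mod 6859)

Hensel: r_{i+1} = r_i − f(r_i)·(f′(r_i))^{-1} mod 19^{i+2}, f′(x) = 2x + 3. Iterate:
  r_0 = 14 (mod 19)
  r_1 = 204 (mod 361)
  r_2 = 5258 (mod 6859)
Final: r = 5258 satisfies f(r) ≡ 0 mod 19^3.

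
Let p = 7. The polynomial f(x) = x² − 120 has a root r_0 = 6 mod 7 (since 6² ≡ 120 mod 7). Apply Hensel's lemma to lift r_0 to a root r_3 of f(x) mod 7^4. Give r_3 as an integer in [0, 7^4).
r_3 = 1581 (mod 2401)

Hensel's recurrence: r_{i+1} = r_i − f(r_i)·(f′(r_i))^{-1} mod 7^{i+2}, with f′(x) = 2x. Iterate:
  r_0 = 6 (mod 7)
  r_1 = 13 (mod 49)
  r_2 = 209 (mod 343)
  r_3 = 1581 (mod 2401)
Final: r_3 = 1581, and one checks f(r_3) ≡ 0 mod 7^4.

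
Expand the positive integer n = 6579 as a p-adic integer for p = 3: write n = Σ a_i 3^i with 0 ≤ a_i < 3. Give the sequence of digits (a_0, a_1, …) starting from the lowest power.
(a_0, a_1, …) = (0, 0, 2, 0, 0, 0, 0, 0, 1)

Repeated division by 3 gives the digits low-to-high: 6579 = 2·3^2 + 1·3^8. Digit sequence: (0, 0, 2, 0, 0, 0, 0, 0, 1).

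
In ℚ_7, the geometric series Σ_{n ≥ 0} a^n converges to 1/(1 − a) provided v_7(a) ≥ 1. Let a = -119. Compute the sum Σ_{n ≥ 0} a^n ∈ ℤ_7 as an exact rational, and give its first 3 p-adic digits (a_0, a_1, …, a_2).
Σ a^n = 1/(1 − a) = 1/120;  first 3 digits = (1, 4, 6)

v_7(a) = 1 ≥ 1, so the series converges in ℤ_7 to 1/(1 − a) = 1/(1 − (-119)) = 1/120. Expand this rational in ℤ_7: compute digits iteratively via d_i = x_i mod 7, x_{i+1} = (x_i − d_i)/7. The first 3 digits are (1, 4, 6).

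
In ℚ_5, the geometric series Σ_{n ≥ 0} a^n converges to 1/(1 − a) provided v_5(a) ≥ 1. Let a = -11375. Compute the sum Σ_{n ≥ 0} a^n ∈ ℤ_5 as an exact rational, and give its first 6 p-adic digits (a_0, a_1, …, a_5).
Σ a^n = 1/(1 − a) = 1/11376;  first 6 digits = (1, 0, 0, 4, 1, 1)

v_5(a) = 3 ≥ 1, so the series converges in ℤ_5 to 1/(1 − a) = 1/(1 − (-11375)) = 1/11376. Expand this rational in ℤ_5: compute digits iteratively via d_i = x_i mod 5, x_{i+1} = (x_i − d_i)/5. The first 6 digits are (1, 0, 0, 4, 1, 1).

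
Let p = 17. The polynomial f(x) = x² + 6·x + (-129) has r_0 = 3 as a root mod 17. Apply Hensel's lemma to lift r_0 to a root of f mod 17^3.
r_2 = 4202 (mod 4913)

Hensel: r_{i+1} = r_i − f(r_i)·(f′(r_i))^{-1} mod 17^{i+2}, f′(x) = 2x + 6. Iterate:
  r_0 = 3 (mod 17)
  r_1 = 156 (mod 289)
  r_2 = 4202 (mod 4913)
Final: r = 4202 satisfies f(r) ≡ 0 mod 17^3.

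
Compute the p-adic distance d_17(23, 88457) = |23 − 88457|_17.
d_17(23, 88457) = 1/4913

Step 1 — x − y = 23 − 88457 = -88434. Step 2 — v_17(-88434) = 3 (factor: -88434 = −(17^3 · 18); the sign does not affect v_p). Step 3 — |x − y|_17 = 17^{-3} = 1/4913.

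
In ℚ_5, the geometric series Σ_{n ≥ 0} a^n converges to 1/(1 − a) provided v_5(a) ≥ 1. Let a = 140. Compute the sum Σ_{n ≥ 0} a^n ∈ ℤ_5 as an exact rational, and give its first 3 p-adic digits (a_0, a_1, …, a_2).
Σ a^n = 1/(1 − a) = -1/139;  first 3 digits = (1, 3, 4)

v_5(a) = 1 ≥ 1, so the series converges in ℤ_5 to 1/(1 − a) = 1/(1 − 140) = -1/139. Expand this rational in ℤ_5: compute digits iteratively via d_i = x_i mod 5, x_{i+1} = (x_i − d_i)/5. The first 3 digits are (1, 3, 4).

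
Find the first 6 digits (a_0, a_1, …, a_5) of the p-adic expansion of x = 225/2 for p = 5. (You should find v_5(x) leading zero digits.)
(a_0, …, a_5) = (0, 0, 2, 3, 2, 2)

v_5(225/2) = 2, so a_0 = ... = a_1 = 0. Factor out: x = 5^2 · u with u = 9/2 a unit in ℤ_5. Expand u iteratively via a_{v+i} = u_i mod 5, u_{i+1} = (u_i − a_{v+i})/5:
  u_0 = 9/2;  a_2 = 2;  u_1 = (u_0 − 2)/5 = 1/2
  u_1 = 1/2;  a_3 = 3;  u_2 = (u_1 − 3)/5 = -1/2
  u_2 = -1/2;  a_4 = 2;  u_3 = (u_2 − 2)/5 = -1/2
  u_3 = -1/2;  a_5 = 2;  u_4 = (u_3 − 2)/5 = -1/2
Digits: (0, 0, 2, 3, 2, 2).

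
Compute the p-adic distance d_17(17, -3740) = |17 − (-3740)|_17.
d_17(17, -3740) = 1/289

Step 1 — x − y = 17 − (-3740) = 3757. Step 2 — v_17(3757) = 2 (factor: 3757 = (17^2 · 13); the sign does not affect v_p). Step 3 — |x − y|_17 = 17^{-2} = 1/289.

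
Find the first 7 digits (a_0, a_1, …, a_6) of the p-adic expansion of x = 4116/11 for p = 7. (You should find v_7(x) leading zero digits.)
(a_0, …, a_6) = (0, 0, 0, 3, 1, 3, 4)

v_7(4116/11) = 3, so a_0 = ... = a_2 = 0. Factor out: x = 7^3 · u with u = 12/11 a unit in ℤ_7. Expand u iteratively via a_{v+i} = u_i mod 7, u_{i+1} = (u_i − a_{v+i})/7:
  u_0 = 12/11;  a_3 = 3;  u_1 = (u_0 − 3)/7 = -3/11
  u_1 = -3/11;  a_4 = 1;  u_2 = (u_1 − 1)/7 = -2/11
  u_2 = -2/11;  a_5 = 3;  u_3 = (u_2 − 3)/7 = -5/11
  u_3 = -5/11;  a_6 = 4;  u_4 = (u_3 − 4)/7 = -7/11
Digits: (0, 0, 0, 3, 1, 3, 4).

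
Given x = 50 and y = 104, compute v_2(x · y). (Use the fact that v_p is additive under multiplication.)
v_2(5200) = 4

v_p(x) = 1 (factor: 50 = 2^1 · 25); v_p(y) = 3 (factor: 104 = 2^3 · 13). Additivity: v_p(xy) = v_p(x) + v_p(y) = 1 + 3 = 4. (Direct check: xy = 5200 = 2^4 · (325).)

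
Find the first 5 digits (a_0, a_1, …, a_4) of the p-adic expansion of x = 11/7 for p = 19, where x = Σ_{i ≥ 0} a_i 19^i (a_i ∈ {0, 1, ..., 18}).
(a_0, …, a_4) = (7, 16, 10, 13, 2)

v_19(11/7) = 0 (numerator and denominator both coprime to 19), so x ∈ ℤ_19^×. Compute digits iteratively via a_i = x_i mod 19, x_{i+1} = (x_i − a_i)/19, with x_0 = x:
  x_0 = 11/7;  a_0 = 7;  x_1 = (x_0 − 7)/19 = -2/7
  x_1 = -2/7;  a_1 = 16;  x_2 = (x_1 − 16)/19 = -6/7
  x_2 = -6/7;  a_2 = 10;  x_3 = (x_2 − 10)/19 = -4/7
  x_3 = -4/7;  a_3 = 13;  x_4 = (x_3 − 13)/19 = -5/7
  x_4 = -5/7;  a_4 = 2;  x_5 = (x_4 − 2)/19 = -1/7
Digits: (7, 16, 10, 13, 2).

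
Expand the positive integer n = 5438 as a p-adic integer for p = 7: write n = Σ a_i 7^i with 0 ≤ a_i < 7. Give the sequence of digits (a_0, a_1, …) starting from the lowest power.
(a_0, a_1, …) = (6, 6, 5, 1, 2)

Repeated division by 7 gives the digits low-to-high: 5438 = 6 + 6·7^1 + 5·7^2 + 1·7^3 + 2·7^4. Digit sequence: (6, 6, 5, 1, 2).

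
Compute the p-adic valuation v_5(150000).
v_5(150000) = 5

v_5(n) is the largest exponent k such that 5^k divides n. Factor out: 150000 = 5^5 · 48. (Sign doesn't affect v_p.) So v_5(150000) = 5.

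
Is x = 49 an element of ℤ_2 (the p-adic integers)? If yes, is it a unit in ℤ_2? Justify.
x ∈ ℤ_2^× (unit); v_2(x) = 0

ℤ_2 = {x ∈ ℚ_2 : v_2(x) ≥ 0} and ℤ_2^× = {x ∈ ℤ_2 : v_2(x) = 0}. Here v_2(49) = v_2(num) − v_2(den) = 0; compare against these criteria.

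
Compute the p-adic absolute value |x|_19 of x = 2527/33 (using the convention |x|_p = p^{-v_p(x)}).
|2527/33|_19 = 1/361

Step 1 — compute v_19(x) by factoring powers of 19 out of the numerator and denominator: v_19(2527/33) = 2. Step 2 — apply |x|_p = p^{-v_p(x)} = 19^{-2} = 1/361.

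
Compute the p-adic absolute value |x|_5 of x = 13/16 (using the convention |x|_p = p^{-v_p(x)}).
|13/16|_5 = 1

Step 1 — compute v_5(x) by factoring powers of 5 out of the numerator and denominator: v_5(13/16) = 0. Step 2 — apply |x|_p = p^{-v_p(x)} = 5^{0} = 1.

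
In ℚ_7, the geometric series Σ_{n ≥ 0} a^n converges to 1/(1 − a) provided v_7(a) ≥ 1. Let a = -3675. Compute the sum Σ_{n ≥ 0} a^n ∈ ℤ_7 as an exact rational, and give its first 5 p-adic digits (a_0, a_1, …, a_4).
Σ a^n = 1/(1 − a) = 1/3676;  first 5 digits = (1, 0, 2, 3, 2)

v_7(a) = 2 ≥ 1, so the series converges in ℤ_7 to 1/(1 − a) = 1/(1 − (-3675)) = 1/3676. Expand this rational in ℤ_7: compute digits iteratively via d_i = x_i mod 7, x_{i+1} = (x_i − d_i)/7. The first 5 digits are (1, 0, 2, 3, 2).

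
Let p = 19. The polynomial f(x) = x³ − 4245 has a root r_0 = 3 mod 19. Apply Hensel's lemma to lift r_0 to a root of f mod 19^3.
r_2 = 5855 (mod 6859)

Hensel: r_{i+1} = r_i − f(r_i)/f′(r_i) mod 19^{i+2}, where f′(x) = 3x². Iterate:
  r_0 = 3 (mod 19)
  r_1 = 79 (mod 361)
  r_2 = 5855 (mod 6859)
Final: r = 5855 with f(r) ≡ 0 mod 19^3.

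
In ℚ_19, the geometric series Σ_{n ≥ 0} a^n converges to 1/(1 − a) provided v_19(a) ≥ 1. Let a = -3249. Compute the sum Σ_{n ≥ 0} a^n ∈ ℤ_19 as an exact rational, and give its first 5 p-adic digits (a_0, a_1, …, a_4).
Σ a^n = 1/(1 − a) = 1/3250;  first 5 digits = (1, 0, 10, 18, 4)

v_19(a) = 2 ≥ 1, so the series converges in ℤ_19 to 1/(1 − a) = 1/(1 − (-3249)) = 1/3250. Expand this rational in ℤ_19: compute digits iteratively via d_i = x_i mod 19, x_{i+1} = (x_i − d_i)/19. The first 5 digits are (1, 0, 10, 18, 4).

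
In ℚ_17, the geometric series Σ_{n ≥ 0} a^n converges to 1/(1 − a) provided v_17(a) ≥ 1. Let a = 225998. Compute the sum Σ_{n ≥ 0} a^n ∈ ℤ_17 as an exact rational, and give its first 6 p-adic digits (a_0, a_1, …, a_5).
Σ a^n = 1/(1 − a) = -1/225997;  first 6 digits = (1, 0, 0, 12, 2, 0)

v_17(a) = 3 ≥ 1, so the series converges in ℤ_17 to 1/(1 − a) = 1/(1 − 225998) = -1/225997. Expand this rational in ℤ_17: compute digits iteratively via d_i = x_i mod 17, x_{i+1} = (x_i − d_i)/17. The first 6 digits are (1, 0, 0, 12, 2, 0).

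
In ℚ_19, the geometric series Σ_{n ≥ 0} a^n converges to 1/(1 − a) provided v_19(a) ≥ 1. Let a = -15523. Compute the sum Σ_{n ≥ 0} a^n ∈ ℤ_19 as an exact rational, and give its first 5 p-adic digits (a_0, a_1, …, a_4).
Σ a^n = 1/(1 − a) = 1/15524;  first 5 digits = (1, 0, 14, 16, 5)

v_19(a) = 2 ≥ 1, so the series converges in ℤ_19 to 1/(1 − a) = 1/(1 − (-15523)) = 1/15524. Expand this rational in ℤ_19: compute digits iteratively via d_i = x_i mod 19, x_{i+1} = (x_i − d_i)/19. The first 5 digits are (1, 0, 14, 16, 5).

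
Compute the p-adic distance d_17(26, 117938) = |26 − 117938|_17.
d_17(26, 117938) = 1/4913

Step 1 — x − y = 26 − 117938 = -117912. Step 2 — v_17(-117912) = 3 (factor: -117912 = −(17^3 · 24); the sign does not affect v_p). Step 3 — |x − y|_17 = 17^{-3} = 1/4913.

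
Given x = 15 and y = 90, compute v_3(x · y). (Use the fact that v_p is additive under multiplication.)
v_3(1350) = 3

v_p(x) = 1 (factor: 15 = 3^1 · 5); v_p(y) = 2 (factor: 90 = 3^2 · 10). Additivity: v_p(xy) = v_p(x) + v_p(y) = 1 + 2 = 3. (Direct check: xy = 1350 = 3^3 · (50).)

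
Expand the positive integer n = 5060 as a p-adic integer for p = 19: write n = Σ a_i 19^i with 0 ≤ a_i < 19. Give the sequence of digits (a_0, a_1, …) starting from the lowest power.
(a_0, a_1, …) = (6, 0, 14)

Repeated division by 19 gives the digits low-to-high: 5060 = 6 + 14·19^2. Digit sequence: (6, 0, 14).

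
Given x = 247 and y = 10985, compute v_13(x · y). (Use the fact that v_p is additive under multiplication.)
v_13(2713295) = 4

v_p(x) = 1 (factor: 247 = 13^1 · 19); v_p(y) = 3 (factor: 10985 = 13^3 · 5). Additivity: v_p(xy) = v_p(x) + v_p(y) = 1 + 3 = 4. (Direct check: xy = 2713295 = 13^4 · (95).)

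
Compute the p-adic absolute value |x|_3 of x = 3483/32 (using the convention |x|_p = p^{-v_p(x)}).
|3483/32|_3 = 1/81

Step 1 — compute v_3(x) by factoring powers of 3 out of the numerator and denominator: v_3(3483/32) = 4. Step 2 — apply |x|_p = p^{-v_p(x)} = 3^{-4} = 1/81.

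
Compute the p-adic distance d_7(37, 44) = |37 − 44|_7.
d_7(37, 44) = 1/7

Step 1 — x − y = 37 − 44 = -7. Step 2 — v_7(-7) = 1 (factor: -7 = −(7^1 · 1); the sign does not affect v_p). Step 3 — |x − y|_7 = 7^{-1} = 1/7.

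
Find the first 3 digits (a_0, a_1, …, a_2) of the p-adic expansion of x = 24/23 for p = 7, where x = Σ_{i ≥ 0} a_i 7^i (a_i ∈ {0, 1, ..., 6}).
(a_0, …, a_2) = (5, 4, 3)

v_7(24/23) = 0 (numerator and denominator both coprime to 7), so x ∈ ℤ_7^×. Compute digits iteratively via a_i = x_i mod 7, x_{i+1} = (x_i − a_i)/7, with x_0 = x:
  x_0 = 24/23;  a_0 = 5;  x_1 = (x_0 − 5)/7 = -13/23
  x_1 = -13/23;  a_1 = 4;  x_2 = (x_1 − 4)/7 = -15/23
  x_2 = -15/23;  a_2 = 3;  x_3 = (x_2 − 3)/7 = -12/23
Digits: (5, 4, 3).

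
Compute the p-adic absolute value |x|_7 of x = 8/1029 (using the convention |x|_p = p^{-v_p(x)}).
|8/1029|_7 = 343

Step 1 — compute v_7(x) by factoring powers of 7 out of the numerator and denominator: v_7(8/1029) = -3. Step 2 — apply |x|_p = p^{-v_p(x)} = 7^{3} = 343.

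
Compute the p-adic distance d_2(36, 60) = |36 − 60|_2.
d_2(36, 60) = 1/8

Step 1 — x − y = 36 − 60 = -24. Step 2 — v_2(-24) = 3 (factor: -24 = −(2^3 · 3); the sign does not affect v_p). Step 3 — |x − y|_2 = 2^{-3} = 1/8.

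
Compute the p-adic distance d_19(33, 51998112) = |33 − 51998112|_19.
d_19(33, 51998112) = 1/2476099

Step 1 — x − y = 33 − 51998112 = -51998079. Step 2 — v_19(-51998079) = 5 (factor: -51998079 = −(19^5 · 21); the sign does not affect v_p). Step 3 — |x − y|_19 = 19^{-5} = 1/2476099.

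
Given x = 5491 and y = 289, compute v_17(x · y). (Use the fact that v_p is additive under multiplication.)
v_17(1586899) = 4

v_p(x) = 2 (factor: 5491 = 17^2 · 19); v_p(y) = 2 (factor: 289 = 17^2 · 1). Additivity: v_p(xy) = v_p(x) + v_p(y) = 2 + 2 = 4. (Direct check: xy = 1586899 = 17^4 · (19).)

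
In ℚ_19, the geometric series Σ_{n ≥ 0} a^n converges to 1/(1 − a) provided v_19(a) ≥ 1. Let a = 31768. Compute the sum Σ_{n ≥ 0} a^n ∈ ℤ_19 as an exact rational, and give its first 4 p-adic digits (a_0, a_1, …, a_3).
Σ a^n = 1/(1 − a) = -1/31767;  first 4 digits = (1, 0, 12, 4)

v_19(a) = 2 ≥ 1, so the series converges in ℤ_19 to 1/(1 − a) = 1/(1 − 31768) = -1/31767. Expand this rational in ℤ_19: compute digits iteratively via d_i = x_i mod 19, x_{i+1} = (x_i − d_i)/19. The first 4 digits are (1, 0, 12, 4).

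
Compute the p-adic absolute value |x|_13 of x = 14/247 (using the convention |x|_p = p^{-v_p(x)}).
|14/247|_13 = 13

Step 1 — compute v_13(x) by factoring powers of 13 out of the numerator and denominator: v_13(14/247) = -1. Step 2 — apply |x|_p = p^{-v_p(x)} = 13^{1} = 13.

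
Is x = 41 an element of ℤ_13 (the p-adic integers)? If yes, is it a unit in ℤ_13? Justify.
x ∈ ℤ_13^× (unit); v_13(x) = 0

ℤ_13 = {x ∈ ℚ_13 : v_13(x) ≥ 0} and ℤ_13^× = {x ∈ ℤ_13 : v_13(x) = 0}. Here v_13(41) = v_13(num) − v_13(den) = 0; compare against these criteria.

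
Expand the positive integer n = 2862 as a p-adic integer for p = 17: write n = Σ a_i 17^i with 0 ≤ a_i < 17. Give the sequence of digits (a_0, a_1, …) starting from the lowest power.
(a_0, a_1, …) = (6, 15, 9)

Repeated division by 17 gives the digits low-to-high: 2862 = 6 + 15·17^1 + 9·17^2. Digit sequence: (6, 15, 9).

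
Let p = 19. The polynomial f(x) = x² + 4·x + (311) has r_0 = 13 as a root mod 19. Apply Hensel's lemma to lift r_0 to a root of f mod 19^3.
r_2 = 4592 (mod 6859)

Hensel: r_{i+1} = r_i − f(r_i)·(f′(r_i))^{-1} mod 19^{i+2}, f′(x) = 2x + 4. Iterate:
  r_0 = 13 (mod 19)
  r_1 = 260 (mod 361)
  r_2 = 4592 (mod 6859)
Final: r = 4592 satisfies f(r) ≡ 0 mod 19^3.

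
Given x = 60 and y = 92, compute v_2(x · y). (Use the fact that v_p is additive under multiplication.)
v_2(5520) = 4

v_p(x) = 2 (factor: 60 = 2^2 · 15); v_p(y) = 2 (factor: 92 = 2^2 · 23). Additivity: v_p(xy) = v_p(x) + v_p(y) = 2 + 2 = 4. (Direct check: xy = 5520 = 2^4 · (345).)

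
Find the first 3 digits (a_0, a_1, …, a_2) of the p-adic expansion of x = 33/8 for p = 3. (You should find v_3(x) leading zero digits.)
(a_0, …, a_2) = (0, 1, 2)

v_3(33/8) = 1, so a_0 = ... = a_0 = 0. Factor out: x = 3^1 · u with u = 11/8 a unit in ℤ_3. Expand u iteratively via a_{v+i} = u_i mod 3, u_{i+1} = (u_i − a_{v+i})/3:
  u_0 = 11/8;  a_1 = 1;  u_1 = (u_0 − 1)/3 = 1/8
  u_1 = 1/8;  a_2 = 2;  u_2 = (u_1 − 2)/3 = -5/8
Digits: (0, 1, 2).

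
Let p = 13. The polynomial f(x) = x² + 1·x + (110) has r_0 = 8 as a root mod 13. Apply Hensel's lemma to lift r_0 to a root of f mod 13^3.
r_2 = 554 (mod 2197)

Hensel: r_{i+1} = r_i − f(r_i)·(f′(r_i))^{-1} mod 13^{i+2}, f′(x) = 2x + 1. Iterate:
  r_0 = 8 (mod 13)
  r_1 = 47 (mod 169)
  r_2 = 554 (mod 2197)
Final: r = 554 satisfies f(r) ≡ 0 mod 13^3.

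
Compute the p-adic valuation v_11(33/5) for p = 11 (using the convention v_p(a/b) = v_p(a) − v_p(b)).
v_11(33/5) = 1

Factor powers of 11 from the numerator and denominator of the reduced fraction: 33 = 11^1 · 3 and 5 = 11^0 · 5. Apply v_p(a/b) = v_p(a) − v_p(b): v_11(33/5) = 1 − 0 = 1.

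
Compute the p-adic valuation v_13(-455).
v_13(-455) = 1

v_13(n) is the largest exponent k such that 13^k divides n. Factor out: -455 = -13^1 · 35. (Sign doesn't affect v_p.) So v_13(-455) = 1.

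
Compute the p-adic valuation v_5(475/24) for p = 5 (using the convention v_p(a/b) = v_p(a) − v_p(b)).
v_5(475/24) = 2

Factor powers of 5 from the numerator and denominator of the reduced fraction: 475 = 5^2 · 19 and 24 = 5^0 · 24. Apply v_p(a/b) = v_p(a) − v_p(b): v_5(475/24) = 2 − 0 = 2.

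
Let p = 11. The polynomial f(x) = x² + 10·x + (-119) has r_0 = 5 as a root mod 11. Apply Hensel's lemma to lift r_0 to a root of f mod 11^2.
r_1 = 104 (mod 121)

Hensel: r_{i+1} = r_i − f(r_i)·(f′(r_i))^{-1} mod 11^{i+2}, f′(x) = 2x + 10. Iterate:
  r_0 = 5 (mod 11)
  r_1 = 104 (mod 121)
Final: r = 104 satisfies f(r) ≡ 0 mod 11^2.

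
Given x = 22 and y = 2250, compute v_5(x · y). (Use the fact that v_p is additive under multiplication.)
v_5(49500) = 3

v_p(x) = 0 (factor: 22 = 5^0 · 22); v_p(y) = 3 (factor: 2250 = 5^3 · 18). Additivity: v_p(xy) = v_p(x) + v_p(y) = 0 + 3 = 3. (Direct check: xy = 49500 = 5^3 · (396).)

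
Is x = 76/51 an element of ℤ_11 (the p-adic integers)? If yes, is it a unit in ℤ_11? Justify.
x ∈ ℤ_11^× (unit); v_11(x) = 0

ℤ_11 = {x ∈ ℚ_11 : v_11(x) ≥ 0} and ℤ_11^× = {x ∈ ℤ_11 : v_11(x) = 0}. Here v_11(76/51) = v_11(num) − v_11(den) = 0; compare against these criteria.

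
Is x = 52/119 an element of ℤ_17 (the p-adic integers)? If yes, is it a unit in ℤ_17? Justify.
x ∉ ℤ_17 (v_17(x) = -1 < 0)

ℤ_17 = {x ∈ ℚ_17 : v_17(x) ≥ 0} and ℤ_17^× = {x ∈ ℤ_17 : v_17(x) = 0}. Here v_17(52/119) = v_17(num) − v_17(den) = -1; compare against these criteria.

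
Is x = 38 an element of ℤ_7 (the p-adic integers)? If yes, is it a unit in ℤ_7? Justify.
x ∈ ℤ_7^× (unit); v_7(x) = 0

ℤ_7 = {x ∈ ℚ_7 : v_7(x) ≥ 0} and ℤ_7^× = {x ∈ ℤ_7 : v_7(x) = 0}. Here v_7(38) = v_7(num) − v_7(den) = 0; compare against these criteria.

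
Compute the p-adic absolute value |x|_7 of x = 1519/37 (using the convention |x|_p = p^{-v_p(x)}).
|1519/37|_7 = 1/49

Step 1 — compute v_7(x) by factoring powers of 7 out of the numerator and denominator: v_7(1519/37) = 2. Step 2 — apply |x|_p = p^{-v_p(x)} = 7^{-2} = 1/49.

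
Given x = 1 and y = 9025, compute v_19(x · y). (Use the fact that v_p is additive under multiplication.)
v_19(9025) = 2

v_p(x) = 0 (factor: 1 = 19^0 · 1); v_p(y) = 2 (factor: 9025 = 19^2 · 25). Additivity: v_p(xy) = v_p(x) + v_p(y) = 0 + 2 = 2. (Direct check: xy = 9025 = 19^2 · (25).)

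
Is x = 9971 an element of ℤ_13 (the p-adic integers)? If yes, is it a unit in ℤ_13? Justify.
x ∈ ℤ_13 but not a unit; v_13(x) = 2 > 0

ℤ_13 = {x ∈ ℚ_13 : v_13(x) ≥ 0} and ℤ_13^× = {x ∈ ℤ_13 : v_13(x) = 0}. Here v_13(9971) = v_13(num) − v_13(den) = 2; compare against these criteria.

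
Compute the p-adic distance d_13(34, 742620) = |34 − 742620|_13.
d_13(34, 742620) = 1/371293

Step 1 — x − y = 34 − 742620 = -742586. Step 2 — v_13(-742586) = 5 (factor: -742586 = −(13^5 · 2); the sign does not affect v_p). Step 3 — |x − y|_13 = 13^{-5} = 1/371293.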